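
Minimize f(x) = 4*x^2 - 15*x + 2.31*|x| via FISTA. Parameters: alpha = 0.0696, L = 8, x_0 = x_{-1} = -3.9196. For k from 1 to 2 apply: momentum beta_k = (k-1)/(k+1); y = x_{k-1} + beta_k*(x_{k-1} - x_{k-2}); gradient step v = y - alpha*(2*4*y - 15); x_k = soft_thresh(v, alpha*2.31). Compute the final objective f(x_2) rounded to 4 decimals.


FISTA on f(x) = 4*x^2 - 15*x + 2.31*|x|
L = 8, alpha = 0.0696
Iteration 1: beta = 0.0, y = -3.9196 + 0.0*(-3.9196 + 3.9196) = -3.9196
  grad(y) = -46.3568, v = y - alpha*grad = -0.6932
  prox(v) = soft_thresh(-0.6932, 0.1608) = -0.5324
Iteration 2: beta = 0.3333, y = -0.5324 + 0.3333*(-0.5324 + 3.9196) = 0.5967
  grad(y) = -10.2266, v = y - alpha*grad = 1.3084
  prox(v) = soft_thresh(1.3084, 0.1608) = 1.1477
f(x_2) = 4*1.1477^2 - 15*1.1477 + 2.31*|1.1477| = -9.2954


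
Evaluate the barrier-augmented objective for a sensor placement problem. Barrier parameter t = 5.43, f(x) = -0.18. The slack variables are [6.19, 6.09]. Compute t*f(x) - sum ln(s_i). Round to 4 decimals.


Step 1: Compute log-barrier.
ln values: [1.8229, 1.8066]
phi = -(1.8229 + 1.8066) = -3.6296
Step 2: Compute augmented objective.
t*f(x) = 5.43*-0.18 = -0.9774
Total = -0.9774 - 3.6296 = -4.607


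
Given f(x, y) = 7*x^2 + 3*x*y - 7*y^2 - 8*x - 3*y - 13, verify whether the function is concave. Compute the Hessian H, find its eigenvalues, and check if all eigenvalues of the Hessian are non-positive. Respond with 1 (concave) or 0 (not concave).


The Hessian of f(x,y) = 7*x^2 + 3*x*y - 7*y^2 - 8*x - 3*y - 13 is:
H = [[14, 3], [3, -14]]
Trace = 14 - 14 = 0
Determinant = 14*-14 - (3)^2 = -205
Discriminant = (0)^2 - 4*-205 = 820.0
Eigenvalues: lambda_1 = -14.3178, lambda_2 = 14.3178
The function is not concave.

0


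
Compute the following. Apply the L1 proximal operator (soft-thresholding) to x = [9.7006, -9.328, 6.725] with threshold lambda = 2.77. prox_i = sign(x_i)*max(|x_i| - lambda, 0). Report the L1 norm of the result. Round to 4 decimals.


Soft-thresholding with lambda = 2.77:
prox(9.7006) = sign(9.7006)*max(|9.7006| - 2.77, 0) = 6.9306
prox(-9.328) = sign(-9.328)*max(|-9.328| - 2.77, 0) = -6.558
prox(6.725) = sign(6.725)*max(|6.725| - 2.77, 0) = 3.955
prox(x) = [6.9306, -6.558, 3.955]
||prox(x)||_1 = 6.9306 + 6.558 + 3.955 = 17.4436


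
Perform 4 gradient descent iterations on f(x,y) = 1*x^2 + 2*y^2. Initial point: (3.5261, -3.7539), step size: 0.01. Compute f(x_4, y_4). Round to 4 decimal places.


Gradient descent on f(x,y) = 1*x^2 + 2*y^2.
Starting point: (3.5261, -3.7539), alpha = 0.01
Step 1: grad_x = 2*1*3.5261 = 7.0522, grad_y = 2*2*-3.7539 = -15.0156
  x_1 = 3.5261 - 0.01*7.0522 = 3.4556
  y_1 = -3.7539 - 0.01*-15.0156 = -3.6037
Step 2: grad_x = 2*1*3.4556 = 6.9112, grad_y = 2*2*-3.6037 = -14.415
  x_2 = 3.4556 - 0.01*6.9112 = 3.3865
  y_2 = -3.6037 - 0.01*-14.415 = -3.4596
Step 3: grad_x = 2*1*3.3865 = 6.7729, grad_y = 2*2*-3.4596 = -13.8384
  x_3 = 3.3865 - 0.01*6.7729 = 3.3187
  y_3 = -3.4596 - 0.01*-13.8384 = -3.3212
Step 4: grad_x = 2*1*3.3187 = 6.6375, grad_y = 2*2*-3.3212 = -13.2848
  x_4 = 3.3187 - 0.01*6.6375 = 3.2524
  y_4 = -3.3212 - 0.01*-13.2848 = -3.1884
f(3.2524, -3.1884) = 1*3.2524^2 + 2*(-3.1884)^2 = 30.9092


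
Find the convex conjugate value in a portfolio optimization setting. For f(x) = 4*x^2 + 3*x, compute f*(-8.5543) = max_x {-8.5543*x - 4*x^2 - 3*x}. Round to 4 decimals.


f*(y) = sup_x {y*x - a*x^2 - b*x} = sup_x {(y-b)*x - a*x^2}
FOC: (y - b) - 2a*x = 0 => x* = (y - b)/(2a)
x* = (-8.5543 - 3)/(2*4) = -1.4443
f*(-8.5543) = (y-b)^2/(4a) = (-8.5543 - 3)^2/(4*4)
= 133.5018/16 = 8.3439


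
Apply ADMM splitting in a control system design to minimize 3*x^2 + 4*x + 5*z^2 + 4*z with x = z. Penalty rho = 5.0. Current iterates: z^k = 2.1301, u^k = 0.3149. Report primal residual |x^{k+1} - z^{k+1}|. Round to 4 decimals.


ADMM iteration with rho = 5.0, z^k = 2.1301, u^k = 0.3149
Step 1: x-update.
Minimize 3*x^2 + 4*x + (5.0/2)*(x - 2.1301 + 0.3149)^2
FOC: (2*3 + 5.0)*x = -4 + 5.0*(2.1301 - 0.3149)
x^{k+1} = 0.4615
Step 2: z-update.
Minimize 5*z^2 + 4*z + (5.0/2)*(0.4615 - z + 0.3149)^2
FOC: (2*5 + 5.0)*z = -4 + 5.0*(0.4615 + 0.3149)
z^{k+1} = -0.0079
Step 3: u-update.
u^{k+1} = 0.3149 + 0.4615 + 0.0079 = 0.7842
Step 4: Primal residual = |0.4615 + 0.0079| = 0.4693


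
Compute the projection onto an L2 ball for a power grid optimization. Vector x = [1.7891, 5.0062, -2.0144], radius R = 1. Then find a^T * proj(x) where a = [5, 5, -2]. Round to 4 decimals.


Step 1: Compute ||x|| (intermediates to 6 decimals).
||x|| = sqrt(1.7891^2 + 5.0062^2 + (-2.0144)^2) = 5.685132
Step 2: Project.
Since ||x|| > R, scale = R/||x|| = 1/5.685132 = 0.175897, proj(x) = scale * x
proj(x) = [0.314697, 0.880576, -0.354327]
Step 3: Dot product.
a^T * proj(x) = 5*0.314697 + 5*0.880576 - 2*(-0.354327) = 6.685


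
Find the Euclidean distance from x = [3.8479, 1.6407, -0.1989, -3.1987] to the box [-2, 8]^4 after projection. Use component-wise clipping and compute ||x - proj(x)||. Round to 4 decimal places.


Project each component onto [-2, 8].
clip(3.8479) = 3.8479, clip(1.6407) = 1.6407, clip(-0.1989) = -0.1989, clip(-3.1987) = -2.0
Projection = [3.8479, 1.6407, -0.1989, -2.0]
Squared diffs: [0.0, 0.0, 0.0, 1.4369]
Distance = sqrt(1.4369) = 1.1987


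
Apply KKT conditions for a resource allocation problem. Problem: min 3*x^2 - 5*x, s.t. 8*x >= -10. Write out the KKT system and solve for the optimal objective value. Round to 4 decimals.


Step 1: Try lambda = 0 (constraint inactive).
Stationarity: 2*3*x - 5 = 0
x* = 5/(2*3) = 5/6 = 0.8333 (rounded; the exact value 5/6 is used below)
Check constraint: 8*0.8333 = 6.6664 >= -10 -- satisfied.
Step 2: Compute optimal value.
f(x*) = 3*(5/6)^2 - 5*(5/6) = -2.0833


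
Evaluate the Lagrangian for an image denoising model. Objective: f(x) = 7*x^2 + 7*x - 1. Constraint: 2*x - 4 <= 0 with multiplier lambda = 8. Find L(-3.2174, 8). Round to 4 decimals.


Step 1: Evaluate f(x).
f(-3.2174) = 7*(-3.2174)^2 + 7*(-3.2174) - 1 = 48.9398
Step 2: Evaluate g(x).
g(-3.2174) = 2*-3.2174 - 4 = -10.4348
Step 3: Compute Lagrangian.
L = 48.9398 + 8*-10.4348 = -34.5386


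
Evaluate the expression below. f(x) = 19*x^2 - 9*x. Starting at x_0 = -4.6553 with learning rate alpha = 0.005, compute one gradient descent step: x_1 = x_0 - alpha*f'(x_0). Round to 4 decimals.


We compute the gradient at x_0 and apply the update.
f'(x) = 38*x - 9
f'(-4.6553) = 38*-4.6553 - 9 = -185.9014
x_1 = -4.6553 - 0.005*-185.9014 = -3.7258


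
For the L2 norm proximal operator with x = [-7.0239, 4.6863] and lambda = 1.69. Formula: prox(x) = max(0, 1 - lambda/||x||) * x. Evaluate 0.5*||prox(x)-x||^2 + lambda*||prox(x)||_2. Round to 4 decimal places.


Step 1: Compute ||x||.
||x|| = 8.4437
Step 2: Compute scaling factor.
scale = max(0, 1 - 1.69/8.4437) = 0.7999
Step 3: prox(x) = [-5.6181, 3.7483]
||prox(x)|| = 6.7537
Step 4: Proximal objective.
0.5*||prox-x||^2 = 1.4281
lambda*||prox|| = 11.4138
Total = 12.8419


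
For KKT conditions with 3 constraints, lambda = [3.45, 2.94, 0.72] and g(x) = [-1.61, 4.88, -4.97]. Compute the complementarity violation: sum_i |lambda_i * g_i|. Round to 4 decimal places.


KKT complementary slackness check:
lambda_1 * g_1 = 3.45 * -1.61 = -5.5545
lambda_2 * g_2 = 2.94 * 4.88 = 14.3472
lambda_3 * g_3 = 0.72 * -4.97 = -3.5784
Total violation = 5.5545 + 14.3472 + 3.5784 = 23.4801


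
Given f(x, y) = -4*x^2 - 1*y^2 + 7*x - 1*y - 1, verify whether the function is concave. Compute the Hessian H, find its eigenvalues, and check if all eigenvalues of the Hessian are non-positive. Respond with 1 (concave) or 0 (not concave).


The Hessian of f(x,y) = -4*x^2 - 1*y^2 + 7*x - 1*y - 1 is:
H = [[-8, 0], [0, -2]]
Trace = -8 - 2 = -10
Determinant = -8*-2 - (0)^2 = 16
Discriminant = (-10)^2 - 4*16 = 36.0
Eigenvalues: lambda_1 = -8.0, lambda_2 = -2.0
The function is concave.

1


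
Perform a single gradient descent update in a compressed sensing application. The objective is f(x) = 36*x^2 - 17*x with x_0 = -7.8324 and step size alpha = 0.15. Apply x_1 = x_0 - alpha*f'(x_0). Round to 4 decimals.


We compute the gradient at x_0 and apply the update.
f'(x) = 72*x - 17
f'(-7.8324) = 72*-7.8324 - 17 = -580.9328
x_1 = -7.8324 - 0.15*-580.9328 = 79.3075


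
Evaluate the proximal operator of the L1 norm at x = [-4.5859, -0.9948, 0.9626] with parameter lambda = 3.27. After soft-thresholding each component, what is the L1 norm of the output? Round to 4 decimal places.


Soft-thresholding with lambda = 3.27:
prox(-4.5859) = sign(-4.5859)*max(|-4.5859| - 3.27, 0) = -1.3159
prox(-0.9948) = sign(-0.9948)*max(|-0.9948| - 3.27, 0) = 0.0
prox(0.9626) = sign(0.9626)*max(|0.9626| - 3.27, 0) = 0.0
prox(x) = [-1.3159, 0.0, 0.0]
||prox(x)||_1 = 1.3159 + 0.0 + 0.0 = 1.3159


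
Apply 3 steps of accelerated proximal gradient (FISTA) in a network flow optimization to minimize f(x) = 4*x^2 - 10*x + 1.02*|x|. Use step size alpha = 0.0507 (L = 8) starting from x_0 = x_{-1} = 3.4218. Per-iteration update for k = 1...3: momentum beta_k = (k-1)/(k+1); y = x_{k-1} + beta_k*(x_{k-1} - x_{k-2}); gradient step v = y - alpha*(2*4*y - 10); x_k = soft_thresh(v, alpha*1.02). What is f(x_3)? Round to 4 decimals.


FISTA on f(x) = 4*x^2 - 10*x + 1.02*|x|
L = 8, alpha = 0.0507
Iteration 1: beta = 0.0, y = 3.4218 + 0.0*(3.4218 - 3.4218) = 3.4218
  grad(y) = 17.3744, v = y - alpha*grad = 2.5409
  prox(v) = soft_thresh(2.5409, 0.0517) = 2.4892
Iteration 2: beta = 0.3333, y = 2.4892 + 0.3333*(2.4892 - 3.4218) = 2.1783
  grad(y) = 7.4267, v = y - alpha*grad = 1.8018
  prox(v) = soft_thresh(1.8018, 0.0517) = 1.7501
Iteration 3: beta = 0.5, y = 1.7501 + 0.5*(1.7501 - 2.4892) = 1.3805
  grad(y) = 1.0443, v = y - alpha*grad = 1.3276
  prox(v) = soft_thresh(1.3276, 0.0517) = 1.2759
f(x_3) = 4*1.2759^2 - 10*1.2759 + 1.02*|1.2759| = -4.9459


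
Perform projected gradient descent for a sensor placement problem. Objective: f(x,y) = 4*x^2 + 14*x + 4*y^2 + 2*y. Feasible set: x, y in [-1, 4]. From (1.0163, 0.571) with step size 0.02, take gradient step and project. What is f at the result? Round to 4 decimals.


Step 1: Compute gradient at (1.0163, 0.571).
grad_x = 2*4*1.0163 + 14 = 22.1304
grad_y = 2*4*0.571 + 2 = 6.568
Step 2: Gradient step.
x_raw = 1.0163 - 0.02*22.1304 = 0.5737
y_raw = 0.571 - 0.02*6.568 = 0.4396
Step 3: Project onto [-1, 4].
x_proj = clip(0.5737) = 0.5737
y_proj = clip(0.4396) = 0.4396
Step 4: Evaluate f.
f(0.5737, 0.4396) = 11.0006


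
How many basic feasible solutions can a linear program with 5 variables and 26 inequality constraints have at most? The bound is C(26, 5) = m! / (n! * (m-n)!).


Each vertex corresponds to some choice of n active constraints out of m, so the number of vertices is at most C(m, n) = m! / (n!(m-n)!).
m = 26, n = 5
Numerator: 26 * 25 * 24 * 23 * 22
Denominator: 5! = 120
C(26, 5) = 65780


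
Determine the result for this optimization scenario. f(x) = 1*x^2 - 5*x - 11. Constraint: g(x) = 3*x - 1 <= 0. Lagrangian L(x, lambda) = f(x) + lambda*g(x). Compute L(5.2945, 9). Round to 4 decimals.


Step 1: Evaluate f(x).
f(5.2945) = 1*5.2945^2 - 5*5.2945 - 11 = -9.4408
Step 2: Evaluate g(x).
g(5.2945) = 3*5.2945 - 1 = 14.8835
Step 3: Compute Lagrangian.
L = -9.4408 + 9*14.8835 = 124.5107


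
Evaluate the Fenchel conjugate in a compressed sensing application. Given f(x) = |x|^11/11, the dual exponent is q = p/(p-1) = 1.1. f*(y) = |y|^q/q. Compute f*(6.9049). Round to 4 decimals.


The conjugate exponent q satisfies 1/p + 1/q = 1.
p = 11, so q = 11/(11 - 1) = 1.1
|y|^q = 6.9049^1.1 = 8.3767
f*(6.9049) = 8.3767 / 1.1 = 7.6152


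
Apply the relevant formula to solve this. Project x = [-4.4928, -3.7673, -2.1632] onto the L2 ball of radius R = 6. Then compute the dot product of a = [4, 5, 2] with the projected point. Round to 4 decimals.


Step 1: Compute ||x|| (intermediates to 6 decimals).
||x|| = sqrt((-4.4928)^2 + (-3.7673)^2 + (-2.1632)^2) = 6.249579
Step 2: Project.
Since ||x|| > R, scale = R/||x|| = 6/6.249579 = 0.960065, proj(x) = scale * x
proj(x) = [-4.31338, -3.616853, -2.076813]
Step 3: Dot product.
a^T * proj(x) = 4*(-4.31338) + 5*(-3.616853) + 2*(-2.076813) = -39.4914


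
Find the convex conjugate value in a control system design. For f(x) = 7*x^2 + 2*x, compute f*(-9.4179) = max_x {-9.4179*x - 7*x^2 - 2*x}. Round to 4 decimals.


f*(y) = sup_x {y*x - a*x^2 - b*x} = sup_x {(y-b)*x - a*x^2}
FOC: (y - b) - 2a*x = 0 => x* = (y - b)/(2a)
x* = (-9.4179 - 2)/(2*7) = -0.8156
f*(-9.4179) = (y-b)^2/(4a) = (-9.4179 - 2)^2/(4*7)
= 130.3684/28 = 4.656


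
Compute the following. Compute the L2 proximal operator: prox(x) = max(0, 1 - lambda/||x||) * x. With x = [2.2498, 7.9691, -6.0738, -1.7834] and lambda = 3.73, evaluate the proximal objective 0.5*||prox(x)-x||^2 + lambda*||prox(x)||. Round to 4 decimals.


Step 1: Compute ||x||.
||x|| = 10.423
Step 2: Compute scaling factor.
scale = max(0, 1 - 3.73/10.423) = 0.6421
Step 3: prox(x) = [1.4447, 5.1173, -3.9002, -1.1452]
||prox(x)|| = 6.693
Step 4: Proximal objective.
0.5*||prox-x||^2 = 6.9565
lambda*||prox|| = 24.9649
Total = 31.9215


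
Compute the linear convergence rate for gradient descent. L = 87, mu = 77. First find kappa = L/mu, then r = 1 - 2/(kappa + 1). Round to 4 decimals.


Step 1: Compute the condition number.
kappa = L/mu = 87/77 = 1.1299
Step 2: Compute the convergence rate.
r = 1 - 2/(kappa + 1) = 1 - 2*mu/(L + mu) = (L - mu)/(L + mu) = 10/164 = 0.061


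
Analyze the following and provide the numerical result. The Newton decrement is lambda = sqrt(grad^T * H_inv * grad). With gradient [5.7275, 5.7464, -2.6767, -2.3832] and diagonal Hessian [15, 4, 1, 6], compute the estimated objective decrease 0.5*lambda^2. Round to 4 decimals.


Step 1: H is diagonal, so H^(-1) * g = [0.3818, 1.4366, -2.6767, -0.3972].
Step 2: g^T H^(-1) g = sum_i g_i^2 / H_ii
  = (5.7275)^2/15 + (5.7464)^2/4 + (-2.6767)^2/1 + (-2.3832)^2/6
  = 2.187 + 8.2553 + 7.1647 + 0.9466 = 18.5536
Step 3: Objective decrease = 0.5 * g^T H^(-1) g = 9.2768


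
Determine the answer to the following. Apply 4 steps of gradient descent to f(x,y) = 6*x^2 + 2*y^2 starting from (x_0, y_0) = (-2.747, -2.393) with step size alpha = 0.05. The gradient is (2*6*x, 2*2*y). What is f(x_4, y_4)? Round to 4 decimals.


Gradient descent on f(x,y) = 6*x^2 + 2*y^2.
Starting point: (-2.747, -2.393), alpha = 0.05
Step 1: grad_x = 2*6*-2.747 = -32.964, grad_y = 2*2*-2.393 = -9.572
  x_1 = -2.747 - 0.05*-32.964 = -1.0988
  y_1 = -2.393 - 0.05*-9.572 = -1.9144
Step 2: grad_x = 2*6*-1.0988 = -13.1856, grad_y = 2*2*-1.9144 = -7.6576
  x_2 = -1.0988 - 0.05*-13.1856 = -0.4395
  y_2 = -1.9144 - 0.05*-7.6576 = -1.5315
Step 3: grad_x = 2*6*-0.4395 = -5.2742, grad_y = 2*2*-1.5315 = -6.1261
  x_3 = -0.4395 - 0.05*-5.2742 = -0.1758
  y_3 = -1.5315 - 0.05*-6.1261 = -1.2252
Step 4: grad_x = 2*6*-0.1758 = -2.1097, grad_y = 2*2*-1.2252 = -4.9009
  x_4 = -0.1758 - 0.05*-2.1097 = -0.0703
  y_4 = -1.2252 - 0.05*-4.9009 = -0.9802
f(-0.0703, -0.9802) = 6*(-0.0703)^2 + 2*(-0.9802)^2 = 1.9511


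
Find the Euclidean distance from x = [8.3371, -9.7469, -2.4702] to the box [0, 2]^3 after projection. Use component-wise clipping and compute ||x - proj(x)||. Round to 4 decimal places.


Project each component onto [0, 2].
clip(8.3371) = 2.0, clip(-9.7469) = 0.0, clip(-2.4702) = 0.0
Projection = [2.0, 0.0, 0.0]
Squared diffs: [40.1588, 95.0021, 6.1019]
Distance = sqrt(141.2628) = 11.8854


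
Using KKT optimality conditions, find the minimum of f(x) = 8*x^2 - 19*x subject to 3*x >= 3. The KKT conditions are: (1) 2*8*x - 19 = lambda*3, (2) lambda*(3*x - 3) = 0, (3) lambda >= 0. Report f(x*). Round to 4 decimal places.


Step 1: Try lambda = 0 (constraint inactive).
Stationarity: 2*8*x - 19 = 0
x* = 19/(2*8) = 1.1875
Check constraint: 3*1.1875 = 3.5625 >= 3 -- satisfied.
Step 2: Compute optimal value.
f(x*) = 8*1.1875^2 - 19*1.1875 = -11.2813


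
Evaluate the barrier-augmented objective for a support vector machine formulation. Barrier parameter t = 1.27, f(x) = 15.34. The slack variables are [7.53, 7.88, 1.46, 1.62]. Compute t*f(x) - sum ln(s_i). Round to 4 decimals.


Step 1: Compute log-barrier.
ln values: [2.0189, 2.0643, 0.3784, 0.4824]
phi = -(2.0189 + 2.0643 + 0.3784 + 0.4824) = -4.9441
Step 2: Compute augmented objective.
t*f(x) = 1.27*15.34 = 19.4818
Total = 19.4818 - 4.9441 = 14.5377


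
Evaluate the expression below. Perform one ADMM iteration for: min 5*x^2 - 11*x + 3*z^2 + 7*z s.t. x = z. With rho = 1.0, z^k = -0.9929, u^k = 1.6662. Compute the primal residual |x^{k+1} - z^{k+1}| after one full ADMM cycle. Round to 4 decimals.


ADMM iteration with rho = 1.0, z^k = -0.9929, u^k = 1.6662
Step 1: x-update.
Minimize 5*x^2 - 11*x + (1.0/2)*(x + 0.9929 + 1.6662)^2
FOC: (2*5 + 1.0)*x = 11 + 1.0*(-0.9929 - 1.6662)
x^{k+1} = 0.7583
Step 2: z-update.
Minimize 3*z^2 + 7*z + (1.0/2)*(0.7583 - z + 1.6662)^2
FOC: (2*3 + 1.0)*z = -7 + 1.0*(0.7583 + 1.6662)
z^{k+1} = -0.6536
Step 3: u-update.
u^{k+1} = 1.6662 + 0.7583 + 0.6536 = 3.0781
Step 4: Primal residual = |0.7583 + 0.6536| = 1.4119


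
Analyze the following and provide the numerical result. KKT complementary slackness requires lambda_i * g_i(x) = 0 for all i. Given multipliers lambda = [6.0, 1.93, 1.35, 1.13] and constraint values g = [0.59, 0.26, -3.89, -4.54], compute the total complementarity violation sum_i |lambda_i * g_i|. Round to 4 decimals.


KKT complementary slackness check:
lambda_1 * g_1 = 6.0 * 0.59 = 3.54
lambda_2 * g_2 = 1.93 * 0.26 = 0.5018
lambda_3 * g_3 = 1.35 * -3.89 = -5.2515
lambda_4 * g_4 = 1.13 * -4.54 = -5.1302
Total violation = 3.54 + 0.5018 + 5.2515 + 5.1302 = 14.4235


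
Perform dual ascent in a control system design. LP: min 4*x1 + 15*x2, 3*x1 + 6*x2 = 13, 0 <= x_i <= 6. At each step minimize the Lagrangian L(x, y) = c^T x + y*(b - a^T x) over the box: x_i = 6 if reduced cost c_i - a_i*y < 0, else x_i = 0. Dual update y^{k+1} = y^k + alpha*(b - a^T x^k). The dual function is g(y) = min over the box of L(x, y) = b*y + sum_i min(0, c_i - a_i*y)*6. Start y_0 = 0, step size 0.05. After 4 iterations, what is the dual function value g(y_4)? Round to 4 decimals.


Dual ascent for LP: min 4*x1 + 15*x2, 3*x1 + 6*x2 = 13, 0 <= x_i <= 6
Step 1: y^k = 0.0, reduced costs: (4.0, 15.0)
  x^k = (0.0, 0.0), subgradient = b - a^T x = 13.0
  y^{k+1} = 0.0 + 0.05*13.0 = 0.65
Step 2: y^k = 0.65, reduced costs: (2.05, 11.1)
  x^k = (0.0, 0.0), subgradient = b - a^T x = 13.0
  y^{k+1} = 0.65 + 0.05*13.0 = 1.3
Step 3: y^k = 1.3, reduced costs: (0.1, 7.2)
  x^k = (0.0, 0.0), subgradient = b - a^T x = 13.0
  y^{k+1} = 1.3 + 0.05*13.0 = 1.95
Step 4: y^k = 1.95, reduced costs: (-1.85, 3.3)
  x^k = (6.0, 0.0), subgradient = b - a^T x = -5.0
  y^{k+1} = 1.95 + 0.05*-5.0 = 1.7
Dual objective at y_4 = 1.7: reduced costs (-1.1, 4.8), box minimizer x = (6.0, 0.0)
g(y_4) = b*y + (c1 - a1*y)*x1 + (c2 - a2*y)*x2 = 13*1.7 + (-1.1)*6.0 + 4.8*0.0 = 22.1 - 6.6 + 0.0 = 15.5


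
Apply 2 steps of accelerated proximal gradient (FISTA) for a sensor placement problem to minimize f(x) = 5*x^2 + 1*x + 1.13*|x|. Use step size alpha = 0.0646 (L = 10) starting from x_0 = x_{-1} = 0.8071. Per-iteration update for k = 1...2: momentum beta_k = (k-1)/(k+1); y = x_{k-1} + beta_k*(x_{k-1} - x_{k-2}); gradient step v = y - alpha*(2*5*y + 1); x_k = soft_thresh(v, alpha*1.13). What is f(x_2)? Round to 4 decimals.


FISTA on f(x) = 5*x^2 + 1*x + 1.13*|x|
L = 10, alpha = 0.0646
Iteration 1: beta = 0.0, y = 0.8071 + 0.0*(0.8071 - 0.8071) = 0.8071
  grad(y) = 9.071, v = y - alpha*grad = 0.2211
  prox(v) = soft_thresh(0.2211, 0.073) = 0.1481
Iteration 2: beta = 0.3333, y = 0.1481 + 0.3333*(0.1481 - 0.8071) = -0.0715
  grad(y) = 0.2845, v = y - alpha*grad = -0.0899
  prox(v) = soft_thresh(-0.0899, 0.073) = -0.0169
f(x_2) = 5*(-0.0169)^2 + 1*(-0.0169) + 1.13*|-0.0169| = 0.0036


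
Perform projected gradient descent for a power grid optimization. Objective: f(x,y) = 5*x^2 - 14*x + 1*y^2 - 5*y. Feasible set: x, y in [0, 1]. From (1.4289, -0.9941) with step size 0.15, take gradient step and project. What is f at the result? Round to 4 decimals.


Step 1: Compute gradient at (1.4289, -0.9941).
grad_x = 2*5*1.4289 - 14 = 0.289
grad_y = 2*1*-0.9941 - 5 = -6.9882
Step 2: Gradient step.
x_raw = 1.4289 - 0.15*0.289 = 1.3856
y_raw = -0.9941 - 0.15*-6.9882 = 0.0541
Step 3: Project onto [0, 1].
x_proj = clip(1.3856) = 1.0
y_proj = clip(0.0541) = 0.0541
Step 4: Evaluate f.
f(1.0, 0.0541) = -9.2677


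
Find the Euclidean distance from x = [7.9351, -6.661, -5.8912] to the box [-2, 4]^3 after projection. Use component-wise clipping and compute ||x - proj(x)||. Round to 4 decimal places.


Project each component onto [-2, 4].
clip(7.9351) = 4.0, clip(-6.661) = -2.0, clip(-5.8912) = -2.0
Projection = [4.0, -2.0, -2.0]
Squared diffs: [15.485, 21.7249, 15.1414]
Distance = sqrt(52.3513) = 7.2354


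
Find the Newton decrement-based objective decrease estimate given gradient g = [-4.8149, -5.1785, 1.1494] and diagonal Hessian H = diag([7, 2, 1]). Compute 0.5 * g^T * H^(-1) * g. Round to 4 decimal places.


Step 1: H is diagonal, so H^(-1) * g = [-0.6878, -2.5893, 1.1494].
Step 2: g^T H^(-1) g = sum_i g_i^2 / H_ii
  = (-4.8149)^2/7 + (-5.1785)^2/2 + (1.1494)^2/1
  = 3.3119 + 13.4084 + 1.3211 = 18.0414
Step 3: Objective decrease = 0.5 * g^T H^(-1) g = 9.0207


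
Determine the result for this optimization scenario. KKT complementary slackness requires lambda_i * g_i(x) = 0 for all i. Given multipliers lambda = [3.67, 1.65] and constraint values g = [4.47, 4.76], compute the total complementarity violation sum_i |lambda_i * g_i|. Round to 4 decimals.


KKT complementary slackness check:
lambda_1 * g_1 = 3.67 * 4.47 = 16.4049
lambda_2 * g_2 = 1.65 * 4.76 = 7.854
Total violation = 16.4049 + 7.854 = 24.2589


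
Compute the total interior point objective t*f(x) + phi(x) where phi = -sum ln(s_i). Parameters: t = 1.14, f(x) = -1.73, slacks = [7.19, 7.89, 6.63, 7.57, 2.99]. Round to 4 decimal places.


Step 1: Compute log-barrier.
ln values: [1.9727, 2.0656, 1.8916, 2.0242, 1.0953]
phi = -(1.9727 + 2.0656 + 1.8916 + 2.0242 + 1.0953) = -9.0494
Step 2: Compute augmented objective.
t*f(x) = 1.14*-1.73 = -1.9722
Total = -1.9722 - 9.0494 = -11.0216


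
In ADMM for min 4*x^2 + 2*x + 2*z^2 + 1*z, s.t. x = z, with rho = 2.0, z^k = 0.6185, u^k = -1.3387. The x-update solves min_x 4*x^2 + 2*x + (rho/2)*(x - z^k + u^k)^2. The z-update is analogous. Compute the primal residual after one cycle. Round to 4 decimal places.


ADMM iteration with rho = 2.0, z^k = 0.6185, u^k = -1.3387
Step 1: x-update.
Minimize 4*x^2 + 2*x + (2.0/2)*(x - 0.6185 - 1.3387)^2
FOC: (2*4 + 2.0)*x = -2 + 2.0*(0.6185 + 1.3387)
x^{k+1} = 0.1914
Step 2: z-update.
Minimize 2*z^2 + 1*z + (2.0/2)*(0.1914 - z - 1.3387)^2
FOC: (2*2 + 2.0)*z = -1 + 2.0*(0.1914 - 1.3387)
z^{k+1} = -0.5491
Step 3: u-update.
u^{k+1} = -1.3387 + 0.1914 + 0.5491 = -0.5982
Step 4: Primal residual = |0.1914 + 0.5491| = 0.7405


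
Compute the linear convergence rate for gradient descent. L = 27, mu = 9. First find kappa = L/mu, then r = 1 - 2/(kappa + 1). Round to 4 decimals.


Step 1: Compute the condition number.
kappa = L/mu = 27/9 = 3.0
Step 2: Compute the convergence rate.
r = 1 - 2/(kappa + 1) = 1 - 2*mu/(L + mu) = (L - mu)/(L + mu) = 18/36 = 0.5


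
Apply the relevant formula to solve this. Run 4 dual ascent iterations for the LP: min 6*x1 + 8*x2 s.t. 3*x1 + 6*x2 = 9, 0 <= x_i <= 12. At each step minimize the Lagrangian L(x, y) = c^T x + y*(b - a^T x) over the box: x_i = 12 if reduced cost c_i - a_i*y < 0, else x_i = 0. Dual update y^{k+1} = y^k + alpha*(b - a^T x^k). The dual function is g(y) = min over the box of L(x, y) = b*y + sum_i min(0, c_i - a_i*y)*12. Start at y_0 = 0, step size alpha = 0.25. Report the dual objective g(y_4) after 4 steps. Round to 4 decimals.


Dual ascent for LP: min 6*x1 + 8*x2, 3*x1 + 6*x2 = 9, 0 <= x_i <= 12
Step 1: y^k = 0.0, reduced costs: (6.0, 8.0)
  x^k = (0.0, 0.0), subgradient = b - a^T x = 9.0
  y^{k+1} = 0.0 + 0.25*9.0 = 2.25
Step 2: y^k = 2.25, reduced costs: (-0.75, -5.5)
  x^k = (12.0, 12.0), subgradient = b - a^T x = -99.0
  y^{k+1} = 2.25 + 0.25*-99.0 = -22.5
Step 3: y^k = -22.5, reduced costs: (73.5, 143.0)
  x^k = (0.0, 0.0), subgradient = b - a^T x = 9.0
  y^{k+1} = -22.5 + 0.25*9.0 = -20.25
Step 4: y^k = -20.25, reduced costs: (66.75, 129.5)
  x^k = (0.0, 0.0), subgradient = b - a^T x = 9.0
  y^{k+1} = -20.25 + 0.25*9.0 = -18.0
Dual objective at y_4 = -18.0: reduced costs (60.0, 116.0), box minimizer x = (0.0, 0.0)
g(y_4) = b*y + (c1 - a1*y)*x1 + (c2 - a2*y)*x2 = 9*(-18.0) + 60.0*0.0 + 116.0*0.0 = -162.0 + 0.0 + 0.0 = -162.0


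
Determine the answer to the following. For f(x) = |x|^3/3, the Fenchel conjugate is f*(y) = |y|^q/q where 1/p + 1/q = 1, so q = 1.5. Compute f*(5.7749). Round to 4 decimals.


The conjugate exponent q satisfies 1/p + 1/q = 1.
p = 3, so q = 3/(3 - 1) = 1.5
|y|^q = 5.7749^1.5 = 13.8777
f*(5.7749) = 13.8777 / 1.5 = 9.2518


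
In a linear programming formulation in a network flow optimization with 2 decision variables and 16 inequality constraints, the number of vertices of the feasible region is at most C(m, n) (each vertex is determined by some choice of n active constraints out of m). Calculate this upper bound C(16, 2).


Each vertex corresponds to some choice of n active constraints out of m, so the number of vertices is at most C(m, n) = m! / (n!(m-n)!).
m = 16, n = 2
Numerator: 16 * 15
Denominator: 2! = 2
C(16, 2) = 120


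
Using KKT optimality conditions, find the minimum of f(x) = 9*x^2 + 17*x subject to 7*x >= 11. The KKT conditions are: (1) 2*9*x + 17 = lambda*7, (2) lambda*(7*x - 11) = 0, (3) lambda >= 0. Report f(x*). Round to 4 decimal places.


Step 1: Try lambda = 0 (constraint inactive).
x_unc = -17/(2*9) = -0.9444
Check: 7*-0.9444 = -6.6108 < 11 -- violated!
Step 2: Constraint must be active: 7*x = 11
x* = 11/7 = 1.5714 (rounded; the exact value 11/7 is used below)
lambda = (2*9*(11/7) + 17)/7 = 6.4694
Step 3: Compute optimal value.
f(x*) = 9*(11/7)^2 + 17*(11/7) = 48.9388


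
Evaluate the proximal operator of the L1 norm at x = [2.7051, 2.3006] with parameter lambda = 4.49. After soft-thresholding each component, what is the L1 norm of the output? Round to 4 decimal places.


Soft-thresholding with lambda = 4.49:
prox(2.7051) = sign(2.7051)*max(|2.7051| - 4.49, 0) = 0.0
prox(2.3006) = sign(2.3006)*max(|2.3006| - 4.49, 0) = 0.0
prox(x) = [0.0, 0.0]
||prox(x)||_1 = 0.0 + 0.0 = 0.0


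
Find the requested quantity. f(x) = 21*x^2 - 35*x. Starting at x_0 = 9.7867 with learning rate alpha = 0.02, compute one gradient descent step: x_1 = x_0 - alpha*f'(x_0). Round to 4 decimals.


We compute the gradient at x_0 and apply the update.
f'(x) = 42*x - 35
f'(9.7867) = 42*9.7867 - 35 = 376.0414
x_1 = 9.7867 - 0.02*376.0414 = 2.2659


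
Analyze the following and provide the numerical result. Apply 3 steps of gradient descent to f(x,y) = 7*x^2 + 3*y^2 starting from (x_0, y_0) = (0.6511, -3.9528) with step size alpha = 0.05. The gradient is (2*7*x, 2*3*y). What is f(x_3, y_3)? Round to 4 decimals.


Gradient descent on f(x,y) = 7*x^2 + 3*y^2.
Starting point: (0.6511, -3.9528), alpha = 0.05
Step 1: grad_x = 2*7*0.6511 = 9.1154, grad_y = 2*3*-3.9528 = -23.7168
  x_1 = 0.6511 - 0.05*9.1154 = 0.1953
  y_1 = -3.9528 - 0.05*-23.7168 = -2.767
Step 2: grad_x = 2*7*0.1953 = 2.7346, grad_y = 2*3*-2.767 = -16.6018
  x_2 = 0.1953 - 0.05*2.7346 = 0.0586
  y_2 = -2.767 - 0.05*-16.6018 = -1.9369
Step 3: grad_x = 2*7*0.0586 = 0.8204, grad_y = 2*3*-1.9369 = -11.6212
  x_3 = 0.0586 - 0.05*0.8204 = 0.0176
  y_3 = -1.9369 - 0.05*-11.6212 = -1.3558
f(0.0176, -1.3558) = 7*0.0176^2 + 3*(-1.3558)^2 = 5.5168


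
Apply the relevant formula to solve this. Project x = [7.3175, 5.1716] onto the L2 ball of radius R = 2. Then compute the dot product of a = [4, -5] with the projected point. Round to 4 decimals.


Step 1: Compute ||x|| (intermediates to 6 decimals).
||x|| = sqrt(7.3175^2 + 5.1716^2) = 8.960539
Step 2: Project.
Since ||x|| > R, scale = R/||x|| = 2/8.960539 = 0.223201, proj(x) = scale * x
proj(x) = [1.633273, 1.154306]
Step 3: Dot product.
a^T * proj(x) = 4*1.633273 - 5*1.154306 = 0.7616


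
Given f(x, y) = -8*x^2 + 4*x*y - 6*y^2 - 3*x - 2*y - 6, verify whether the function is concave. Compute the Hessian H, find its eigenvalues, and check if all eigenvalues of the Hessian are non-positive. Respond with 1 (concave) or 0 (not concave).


The Hessian of f(x,y) = -8*x^2 + 4*x*y - 6*y^2 - 3*x - 2*y - 6 is:
H = [[-16, 4], [4, -12]]
Trace = -16 - 12 = -28
Determinant = -16*-12 - (4)^2 = 176
Discriminant = (-28)^2 - 4*176 = 80.0
Eigenvalues: lambda_1 = -18.4721, lambda_2 = -9.5279
The function is concave.

1


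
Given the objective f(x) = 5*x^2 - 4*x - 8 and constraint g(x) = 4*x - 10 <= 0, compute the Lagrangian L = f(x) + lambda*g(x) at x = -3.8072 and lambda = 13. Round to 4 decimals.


Step 1: Evaluate f(x).
f(-3.8072) = 5*(-3.8072)^2 - 4*(-3.8072) - 8 = 79.7027
Step 2: Evaluate g(x).
g(-3.8072) = 4*-3.8072 - 10 = -25.2288
Step 3: Compute Lagrangian.
L = 79.7027 + 13*-25.2288 = -248.2717


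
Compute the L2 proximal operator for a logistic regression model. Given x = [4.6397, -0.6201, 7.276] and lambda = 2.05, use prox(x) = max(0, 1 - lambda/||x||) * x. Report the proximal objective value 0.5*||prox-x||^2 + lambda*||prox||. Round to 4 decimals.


Step 1: Compute ||x||.
||x|| = 8.6517
Step 2: Compute scaling factor.
scale = max(0, 1 - 2.05/8.6517) = 0.7631
Step 3: prox(x) = [3.5403, -0.4732, 5.552]
||prox(x)|| = 6.6017
Step 4: Proximal objective.
0.5*||prox-x||^2 = 2.1013
lambda*||prox|| = 13.5335
Total = 15.6347


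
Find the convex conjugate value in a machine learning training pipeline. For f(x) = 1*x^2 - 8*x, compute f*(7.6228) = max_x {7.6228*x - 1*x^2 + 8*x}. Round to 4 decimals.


f*(y) = sup_x {y*x - a*x^2 - b*x} = sup_x {(y-b)*x - a*x^2}
FOC: (y - b) - 2a*x = 0 => x* = (y - b)/(2a)
x* = (7.6228 + 8)/(2*1) = 7.8114
f*(7.6228) = (y-b)^2/(4a) = (7.6228 + 8)^2/(4*1)
= 244.0719/4 = 61.018


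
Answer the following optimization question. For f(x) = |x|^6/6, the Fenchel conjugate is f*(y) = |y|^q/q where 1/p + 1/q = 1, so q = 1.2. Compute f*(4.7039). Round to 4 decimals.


The conjugate exponent q satisfies 1/p + 1/q = 1.
p = 6, so q = 6/(6 - 1) = 1.2
|y|^q = 4.7039^1.2 = 6.4114
f*(4.7039) = 6.4114 / 1.2 = 5.3428


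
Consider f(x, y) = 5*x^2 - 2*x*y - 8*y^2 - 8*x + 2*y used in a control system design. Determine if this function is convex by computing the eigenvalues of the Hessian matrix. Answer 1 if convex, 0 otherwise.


The Hessian of f(x,y) = 5*x^2 - 2*x*y - 8*y^2 - 8*x + 2*y is:
H = [[10, -2], [-2, -16]]
Trace = 10 - 16 = -6
Determinant = 10*-16 - (-2)^2 = -164
Discriminant = (-6)^2 - 4*-164 = 692.0
Eigenvalues: lambda_1 = -16.1529, lambda_2 = 10.1529
The function is not convex.

0


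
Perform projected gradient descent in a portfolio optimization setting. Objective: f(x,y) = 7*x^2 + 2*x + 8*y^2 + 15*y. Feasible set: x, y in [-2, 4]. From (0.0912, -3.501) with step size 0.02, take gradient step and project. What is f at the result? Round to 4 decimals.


Step 1: Compute gradient at (0.0912, -3.501).
grad_x = 2*7*0.0912 + 2 = 3.2768
grad_y = 2*8*-3.501 + 15 = -41.016
Step 2: Gradient step.
x_raw = 0.0912 - 0.02*3.2768 = 0.0257
y_raw = -3.501 - 0.02*-41.016 = -2.6807
Step 3: Project onto [-2, 4].
x_proj = clip(0.0257) = 0.0257
y_proj = clip(-2.6807) = -2.0
Step 4: Evaluate f.
f(0.0257, -2.0) = 2.0559


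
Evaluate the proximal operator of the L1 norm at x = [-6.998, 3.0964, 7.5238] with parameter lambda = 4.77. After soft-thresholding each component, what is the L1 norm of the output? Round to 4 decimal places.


Soft-thresholding with lambda = 4.77:
prox(-6.998) = sign(-6.998)*max(|-6.998| - 4.77, 0) = -2.228
prox(3.0964) = sign(3.0964)*max(|3.0964| - 4.77, 0) = 0.0
prox(7.5238) = sign(7.5238)*max(|7.5238| - 4.77, 0) = 2.7538
prox(x) = [-2.228, 0.0, 2.7538]
||prox(x)||_1 = 2.228 + 0.0 + 2.7538 = 4.9818


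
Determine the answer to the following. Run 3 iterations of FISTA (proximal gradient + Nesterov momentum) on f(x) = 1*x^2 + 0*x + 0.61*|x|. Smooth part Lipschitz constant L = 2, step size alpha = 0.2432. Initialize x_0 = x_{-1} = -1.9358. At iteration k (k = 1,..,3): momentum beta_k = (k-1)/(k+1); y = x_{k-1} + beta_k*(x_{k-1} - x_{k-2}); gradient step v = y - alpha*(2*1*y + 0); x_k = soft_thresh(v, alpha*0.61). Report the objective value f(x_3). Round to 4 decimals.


FISTA on f(x) = 1*x^2 + 0*x + 0.61*|x|
L = 2, alpha = 0.2432
Iteration 1: beta = 0.0, y = -1.9358 + 0.0*(-1.9358 + 1.9358) = -1.9358
  grad(y) = -3.8716, v = y - alpha*grad = -0.9942
  prox(v) = soft_thresh(-0.9942, 0.1484) = -0.8459
Iteration 2: beta = 0.3333, y = -0.8459 + 0.3333*(-0.8459 + 1.9358) = -0.4826
  grad(y) = -0.9651, v = y - alpha*grad = -0.2478
  prox(v) = soft_thresh(-0.2478, 0.1484) = -0.0995
Iteration 3: beta = 0.5, y = -0.0995 + 0.5*(-0.0995 + 0.8459) = 0.2737
  grad(y) = 0.5474, v = y - alpha*grad = 0.1406
  prox(v) = soft_thresh(0.1406, 0.1484) = 0.0
f(x_3) = 1*0.0^2 + 0*0.0 + 0.61*|0.0| = 0.0


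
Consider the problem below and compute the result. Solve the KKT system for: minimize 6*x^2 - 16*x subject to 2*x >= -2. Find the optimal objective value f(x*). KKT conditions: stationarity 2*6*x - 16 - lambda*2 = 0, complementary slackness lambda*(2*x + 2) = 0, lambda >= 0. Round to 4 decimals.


Step 1: Try lambda = 0 (constraint inactive).
Stationarity: 2*6*x - 16 = 0
x* = 16/(2*6) = 4/3 = 1.3333 (rounded; the exact value 4/3 is used below)
Check constraint: 2*1.3333 = 2.6666 >= -2 -- satisfied.
Step 2: Compute optimal value.
f(x*) = 6*(4/3)^2 - 16*(4/3) = -10.6667


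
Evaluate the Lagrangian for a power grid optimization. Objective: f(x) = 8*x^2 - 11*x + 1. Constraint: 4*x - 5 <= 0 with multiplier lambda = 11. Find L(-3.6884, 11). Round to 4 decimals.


Step 1: Evaluate f(x).
f(-3.6884) = 8*(-3.6884)^2 - 11*(-3.6884) + 1 = 150.4068
Step 2: Evaluate g(x).
g(-3.6884) = 4*-3.6884 - 5 = -19.7536
Step 3: Compute Lagrangian.
L = 150.4068 + 11*-19.7536 = -66.8828


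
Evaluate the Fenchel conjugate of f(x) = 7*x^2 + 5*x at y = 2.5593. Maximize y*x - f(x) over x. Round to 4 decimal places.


f*(y) = sup_x {y*x - a*x^2 - b*x} = sup_x {(y-b)*x - a*x^2}
FOC: (y - b) - 2a*x = 0 => x* = (y - b)/(2a)
x* = (2.5593 - 5)/(2*7) = -0.1743
f*(2.5593) = (y-b)^2/(4a) = (2.5593 - 5)^2/(4*7)
= 5.957/28 = 0.2128


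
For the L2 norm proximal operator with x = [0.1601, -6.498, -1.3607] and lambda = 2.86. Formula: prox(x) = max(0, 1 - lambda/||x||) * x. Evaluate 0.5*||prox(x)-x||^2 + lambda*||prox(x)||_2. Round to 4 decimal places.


Step 1: Compute ||x||.
||x|| = 6.6409
Step 2: Compute scaling factor.
scale = max(0, 1 - 2.86/6.6409) = 0.5693
Step 3: prox(x) = [0.0912, -3.6995, -0.7747]
||prox(x)|| = 3.7809
Step 4: Proximal objective.
0.5*||prox-x||^2 = 4.0898
lambda*||prox|| = 10.8134
Total = 14.9031


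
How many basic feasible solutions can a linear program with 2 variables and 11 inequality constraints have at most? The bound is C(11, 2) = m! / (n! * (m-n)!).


Each vertex corresponds to some choice of n active constraints out of m, so the number of vertices is at most C(m, n) = m! / (n!(m-n)!).
m = 11, n = 2
Numerator: 11 * 10
Denominator: 2! = 2
C(11, 2) = 55


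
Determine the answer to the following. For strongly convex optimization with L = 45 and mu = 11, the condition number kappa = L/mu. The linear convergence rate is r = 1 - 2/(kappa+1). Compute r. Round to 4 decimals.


Step 1: Compute the condition number.
kappa = L/mu = 45/11 = 4.0909
Step 2: Compute the convergence rate.
r = 1 - 2/(kappa + 1) = 1 - 2*mu/(L + mu) = (L - mu)/(L + mu) = 34/56 = 0.6071


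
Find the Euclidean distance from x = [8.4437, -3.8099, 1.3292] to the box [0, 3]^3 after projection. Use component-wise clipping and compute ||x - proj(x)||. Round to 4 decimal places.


Project each component onto [0, 3].
clip(8.4437) = 3.0, clip(-3.8099) = 0.0, clip(1.3292) = 1.3292
Projection = [3.0, 0.0, 1.3292]
Squared diffs: [29.6339, 14.5153, 0.0]
Distance = sqrt(44.1492) = 6.6445


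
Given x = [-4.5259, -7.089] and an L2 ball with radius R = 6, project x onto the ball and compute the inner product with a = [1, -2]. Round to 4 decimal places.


Step 1: Compute ||x|| (intermediates to 6 decimals).
||x|| = sqrt((-4.5259)^2 + (-7.089)^2) = 8.41057
Step 2: Project.
Since ||x|| > R, scale = R/||x|| = 6/8.41057 = 0.713388, proj(x) = scale * x
proj(x) = [-3.228723, -5.057208]
Step 3: Dot product.
a^T * proj(x) = 1*(-3.228723) - 2*(-5.057208) = 6.8857


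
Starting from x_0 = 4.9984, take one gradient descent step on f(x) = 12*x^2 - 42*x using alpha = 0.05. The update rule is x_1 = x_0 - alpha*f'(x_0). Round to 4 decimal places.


We compute the gradient at x_0 and apply the update.
f'(x) = 24*x - 42
f'(4.9984) = 24*4.9984 - 42 = 77.9616
x_1 = 4.9984 - 0.05*77.9616 = 1.1003


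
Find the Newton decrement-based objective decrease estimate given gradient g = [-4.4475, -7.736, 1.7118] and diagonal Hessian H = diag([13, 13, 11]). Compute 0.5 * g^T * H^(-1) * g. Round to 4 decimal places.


Step 1: H is diagonal, so H^(-1) * g = [-0.3421, -0.5951, 0.1556].
Step 2: g^T H^(-1) g = sum_i g_i^2 / H_ii
  = (-4.4475)^2/13 + (-7.736)^2/13 + (1.7118)^2/11
  = 1.5216 + 4.6035 + 0.2664 = 6.3915
Step 3: Objective decrease = 0.5 * g^T H^(-1) g = 3.1957


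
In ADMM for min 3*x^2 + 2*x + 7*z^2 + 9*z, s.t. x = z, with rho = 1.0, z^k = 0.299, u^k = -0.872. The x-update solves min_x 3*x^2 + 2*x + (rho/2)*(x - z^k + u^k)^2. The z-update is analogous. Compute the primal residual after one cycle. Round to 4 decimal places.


ADMM iteration with rho = 1.0, z^k = 0.299, u^k = -0.872
Step 1: x-update.
Minimize 3*x^2 + 2*x + (1.0/2)*(x - 0.299 - 0.872)^2
FOC: (2*3 + 1.0)*x = -2 + 1.0*(0.299 + 0.872)
x^{k+1} = -0.1184
Step 2: z-update.
Minimize 7*z^2 + 9*z + (1.0/2)*(-0.1184 - z - 0.872)^2
FOC: (2*7 + 1.0)*z = -9 + 1.0*(-0.1184 - 0.872)
z^{k+1} = -0.666
Step 3: u-update.
u^{k+1} = -0.872 - 0.1184 + 0.666 = -0.3244
Step 4: Primal residual = |-0.1184 + 0.666| = 0.5476


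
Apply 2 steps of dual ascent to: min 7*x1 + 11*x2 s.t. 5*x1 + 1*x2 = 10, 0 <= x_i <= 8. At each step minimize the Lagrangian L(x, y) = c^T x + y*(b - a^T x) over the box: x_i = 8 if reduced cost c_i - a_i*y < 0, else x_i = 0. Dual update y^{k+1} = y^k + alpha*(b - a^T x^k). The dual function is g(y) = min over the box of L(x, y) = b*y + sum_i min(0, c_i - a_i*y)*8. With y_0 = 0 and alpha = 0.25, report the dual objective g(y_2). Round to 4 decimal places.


Dual ascent for LP: min 7*x1 + 11*x2, 5*x1 + 1*x2 = 10, 0 <= x_i <= 8
Step 1: y^k = 0.0, reduced costs: (7.0, 11.0)
  x^k = (0.0, 0.0), subgradient = b - a^T x = 10.0
  y^{k+1} = 0.0 + 0.25*10.0 = 2.5
Step 2: y^k = 2.5, reduced costs: (-5.5, 8.5)
  x^k = (8.0, 0.0), subgradient = b - a^T x = -30.0
  y^{k+1} = 2.5 + 0.25*-30.0 = -5.0
Dual objective at y_2 = -5.0: reduced costs (32.0, 16.0), box minimizer x = (0.0, 0.0)
g(y_2) = b*y + (c1 - a1*y)*x1 + (c2 - a2*y)*x2 = 10*(-5.0) + 32.0*0.0 + 16.0*0.0 = -50.0 + 0.0 + 0.0 = -50.0


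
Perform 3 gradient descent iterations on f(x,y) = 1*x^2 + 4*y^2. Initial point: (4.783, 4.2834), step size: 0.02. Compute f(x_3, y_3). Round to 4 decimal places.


Gradient descent on f(x,y) = 1*x^2 + 4*y^2.
Starting point: (4.783, 4.2834), alpha = 0.02
Step 1: grad_x = 2*1*4.783 = 9.566, grad_y = 2*4*4.2834 = 34.2672
  x_1 = 4.783 - 0.02*9.566 = 4.5917
  y_1 = 4.2834 - 0.02*34.2672 = 3.5981
Step 2: grad_x = 2*1*4.5917 = 9.1834, grad_y = 2*4*3.5981 = 28.7844
  x_2 = 4.5917 - 0.02*9.1834 = 4.408
  y_2 = 3.5981 - 0.02*28.7844 = 3.0224
Step 3: grad_x = 2*1*4.408 = 8.816, grad_y = 2*4*3.0224 = 24.1789
  x_3 = 4.408 - 0.02*8.816 = 4.2317
  y_3 = 3.0224 - 0.02*24.1789 = 2.5388
f(4.2317, 2.5388) = 1*4.2317^2 + 4*2.5388^2 = 43.689


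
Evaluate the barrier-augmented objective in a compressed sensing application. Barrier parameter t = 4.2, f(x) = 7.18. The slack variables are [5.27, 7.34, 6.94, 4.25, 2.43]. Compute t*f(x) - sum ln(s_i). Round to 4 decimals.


Step 1: Compute log-barrier.
ln values: [1.662, 1.9933, 1.9373, 1.4469, 0.8879]
phi = -(1.662 + 1.9933 + 1.9373 + 1.4469 + 0.8879) = -7.9275
Step 2: Compute augmented objective.
t*f(x) = 4.2*7.18 = 30.156
Total = 30.156 - 7.9275 = 22.2285
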